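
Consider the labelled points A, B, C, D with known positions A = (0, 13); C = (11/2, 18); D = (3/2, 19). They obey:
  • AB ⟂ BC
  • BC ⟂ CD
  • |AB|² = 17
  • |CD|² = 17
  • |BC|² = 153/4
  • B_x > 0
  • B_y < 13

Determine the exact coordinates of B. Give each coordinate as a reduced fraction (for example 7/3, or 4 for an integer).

B = (4, 12)

1. B_x = 4  [[BC ⟂ CD ⇒ 4x-1y-4=0] ∩ [|B−(0, 13)|²=17]]
2. B_y = 12  [[BC ⟂ CD ⇒ 4x-1y-4=0] ∩ [|B−(0, 13)|²=17]]
   so B = (4, 12)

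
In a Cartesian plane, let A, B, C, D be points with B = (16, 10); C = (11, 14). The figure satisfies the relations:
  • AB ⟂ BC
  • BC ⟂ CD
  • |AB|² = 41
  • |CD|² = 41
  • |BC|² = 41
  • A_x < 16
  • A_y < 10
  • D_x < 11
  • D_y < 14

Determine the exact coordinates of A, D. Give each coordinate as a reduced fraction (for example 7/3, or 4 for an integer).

1. A_x = 12  [[AB ⟂ BC ⇒ 5x-4y-40=0] ∩ [|A−(16, 10)|²=41]]
2. A_y = 5  [[AB ⟂ BC ⇒ 5x-4y-40=0] ∩ [|A−(16, 10)|²=41]]
   so A = (12, 5)
3. D_x = 7  [[BC ⟂ CD ⇒ -5x+4y-1=0] ∩ [|D−(11, 14)|²=41]]
4. D_y = 9  [[BC ⟂ CD ⇒ -5x+4y-1=0] ∩ [|D−(11, 14)|²=41]]
   so D = (7, 9)

A = (12, 5)
D = (7, 9)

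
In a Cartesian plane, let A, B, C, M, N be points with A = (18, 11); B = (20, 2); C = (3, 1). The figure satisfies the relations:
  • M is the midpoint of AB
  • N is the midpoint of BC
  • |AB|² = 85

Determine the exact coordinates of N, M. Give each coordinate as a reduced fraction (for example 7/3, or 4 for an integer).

1. M_x = 19  [2·M = A+B = (18, 11)+(20, 2)]
2. M_y = 13/2  [2·M = A+B = (18, 11)+(20, 2)]
   so M = (19, 13/2)
3. N_x = 23/2  [2·N = B+C = (20, 2)+(3, 1)]
4. N_y = 3/2  [2·N = B+C = (20, 2)+(3, 1)]
   so N = (23/2, 3/2)

N = (23/2, 3/2)
M = (19, 13/2)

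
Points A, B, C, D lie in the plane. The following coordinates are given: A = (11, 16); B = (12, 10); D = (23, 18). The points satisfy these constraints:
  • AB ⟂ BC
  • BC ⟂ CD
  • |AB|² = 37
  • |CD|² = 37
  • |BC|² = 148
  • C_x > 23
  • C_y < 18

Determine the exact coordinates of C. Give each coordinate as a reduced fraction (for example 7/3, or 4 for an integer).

C = (24, 12)

1. C_x = 24  [[AB ⟂ BC ⇒ 1x-6y+48=0] ∩ [|C−(23, 18)|²=37]]
2. C_y = 12  [[AB ⟂ BC ⇒ 1x-6y+48=0] ∩ [|C−(23, 18)|²=37]]
   so C = (24, 12)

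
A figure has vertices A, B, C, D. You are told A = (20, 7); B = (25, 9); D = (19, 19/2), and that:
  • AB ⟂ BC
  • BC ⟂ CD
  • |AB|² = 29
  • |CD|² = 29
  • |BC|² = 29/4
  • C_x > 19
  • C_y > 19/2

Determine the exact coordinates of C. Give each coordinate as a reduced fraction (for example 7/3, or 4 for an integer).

1. C_x = 24  [[AB ⟂ BC ⇒ 5x+2y-143=0] ∩ [|C−(19, 19/2)|²=29]]
2. C_y = 23/2  [[AB ⟂ BC ⇒ 5x+2y-143=0] ∩ [|C−(19, 19/2)|²=29]]
   so C = (24, 23/2)

C = (24, 23/2)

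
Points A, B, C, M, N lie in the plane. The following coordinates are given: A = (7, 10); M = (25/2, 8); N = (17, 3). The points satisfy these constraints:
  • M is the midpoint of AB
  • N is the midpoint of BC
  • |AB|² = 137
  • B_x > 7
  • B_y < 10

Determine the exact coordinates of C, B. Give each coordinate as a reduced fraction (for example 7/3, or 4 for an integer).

C = (16, 0)
B = (18, 6)

1. B_x = 18  [B = 2·M−A = 2·(25/2, 8)−(7, 10)]
2. B_y = 6  [B = 2·M−A = 2·(25/2, 8)−(7, 10)]
   so B = (18, 6)
3. C_x = 16  [C = 2·N−B = 2·(17, 3)−(18, 6)]
4. C_y = 0  [C = 2·N−B = 2·(17, 3)−(18, 6)]
   so C = (16, 0)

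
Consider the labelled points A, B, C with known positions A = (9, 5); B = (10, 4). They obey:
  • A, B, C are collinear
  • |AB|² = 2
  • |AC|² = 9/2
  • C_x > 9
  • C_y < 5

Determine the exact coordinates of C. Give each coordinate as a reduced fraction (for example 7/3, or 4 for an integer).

1. C_x = 21/2  [[A, B, C are collinear ⇒ 1x+1y-14=0] ∩ [|C−(9, 5)|²=9/2]]
2. C_y = 7/2  [[A, B, C are collinear ⇒ 1x+1y-14=0] ∩ [|C−(9, 5)|²=9/2]]
   so C = (21/2, 7/2)

C = (21/2, 7/2)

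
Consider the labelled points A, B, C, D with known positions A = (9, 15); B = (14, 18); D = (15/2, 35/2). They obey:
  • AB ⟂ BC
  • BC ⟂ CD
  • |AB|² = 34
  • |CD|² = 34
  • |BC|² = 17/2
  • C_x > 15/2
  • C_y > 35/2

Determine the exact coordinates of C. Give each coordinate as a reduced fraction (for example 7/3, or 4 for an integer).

C = (25/2, 41/2)

1. C_x = 25/2  [[AB ⟂ BC ⇒ 5x+3y-124=0] ∩ [|C−(15/2, 35/2)|²=34]]
2. C_y = 41/2  [[AB ⟂ BC ⇒ 5x+3y-124=0] ∩ [|C−(15/2, 35/2)|²=34]]
   so C = (25/2, 41/2)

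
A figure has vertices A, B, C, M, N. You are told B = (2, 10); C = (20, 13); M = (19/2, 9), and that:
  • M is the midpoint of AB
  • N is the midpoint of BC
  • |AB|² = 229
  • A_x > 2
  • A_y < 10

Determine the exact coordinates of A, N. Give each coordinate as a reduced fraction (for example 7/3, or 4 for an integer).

1. A_x = 17  [A = 2·M−B = 2·(19/2, 9)−(2, 10)]
2. A_y = 8  [A = 2·M−B = 2·(19/2, 9)−(2, 10)]
   so A = (17, 8)
3. N_x = 11  [2·N = B+C = (2, 10)+(20, 13)]
4. N_y = 23/2  [2·N = B+C = (2, 10)+(20, 13)]
   so N = (11, 23/2)

A = (17, 8)
N = (11, 23/2)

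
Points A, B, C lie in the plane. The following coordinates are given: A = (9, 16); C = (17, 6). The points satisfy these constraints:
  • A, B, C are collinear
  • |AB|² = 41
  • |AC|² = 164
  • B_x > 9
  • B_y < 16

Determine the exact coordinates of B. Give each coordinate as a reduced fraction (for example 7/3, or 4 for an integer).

B = (13, 11)

1. B_x = 13  [[A, B, C are collinear ⇒ -10x-8y+218=0] ∩ [|B−(9, 16)|²=41]]
2. B_y = 11  [[A, B, C are collinear ⇒ -10x-8y+218=0] ∩ [|B−(9, 16)|²=41]]
   so B = (13, 11)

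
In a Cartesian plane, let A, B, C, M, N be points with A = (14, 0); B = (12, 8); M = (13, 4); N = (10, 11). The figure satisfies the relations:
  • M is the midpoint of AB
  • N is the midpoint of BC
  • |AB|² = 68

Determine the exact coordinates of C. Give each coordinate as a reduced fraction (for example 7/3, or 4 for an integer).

C = (8, 14)

1. C_x = 8  [C = 2·N−B = 2·(10, 11)−(12, 8)]
2. C_y = 14  [C = 2·N−B = 2·(10, 11)−(12, 8)]
   so C = (8, 14)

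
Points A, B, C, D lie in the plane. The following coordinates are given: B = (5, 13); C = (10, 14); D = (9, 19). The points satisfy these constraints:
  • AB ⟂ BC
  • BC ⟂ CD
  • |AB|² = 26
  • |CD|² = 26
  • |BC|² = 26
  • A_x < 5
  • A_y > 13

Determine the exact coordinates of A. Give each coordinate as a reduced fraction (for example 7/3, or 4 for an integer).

A = (4, 18)

1. A_x = 4  [[AB ⟂ BC ⇒ -5x-1y+38=0] ∩ [|A−(5, 13)|²=26]]
2. A_y = 18  [[AB ⟂ BC ⇒ -5x-1y+38=0] ∩ [|A−(5, 13)|²=26]]
   so A = (4, 18)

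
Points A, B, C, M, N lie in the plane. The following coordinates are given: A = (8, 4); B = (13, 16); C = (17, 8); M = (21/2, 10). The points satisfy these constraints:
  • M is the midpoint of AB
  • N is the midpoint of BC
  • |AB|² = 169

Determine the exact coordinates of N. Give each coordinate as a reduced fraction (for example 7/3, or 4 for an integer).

1. N_x = 15  [2·N = B+C = (13, 16)+(17, 8)]
2. N_y = 12  [2·N = B+C = (13, 16)+(17, 8)]
   so N = (15, 12)

N = (15, 12)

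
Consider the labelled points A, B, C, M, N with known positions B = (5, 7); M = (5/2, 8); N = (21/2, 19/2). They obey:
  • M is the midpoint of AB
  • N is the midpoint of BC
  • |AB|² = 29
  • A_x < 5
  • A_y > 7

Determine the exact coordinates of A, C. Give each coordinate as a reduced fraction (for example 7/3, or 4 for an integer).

1. A_x = 0  [A = 2·M−B = 2·(5/2, 8)−(5, 7)]
2. A_y = 9  [A = 2·M−B = 2·(5/2, 8)−(5, 7)]
   so A = (0, 9)
3. C_x = 16  [C = 2·N−B = 2·(21/2, 19/2)−(5, 7)]
4. C_y = 12  [C = 2·N−B = 2·(21/2, 19/2)−(5, 7)]
   so C = (16, 12)

A = (0, 9)
C = (16, 12)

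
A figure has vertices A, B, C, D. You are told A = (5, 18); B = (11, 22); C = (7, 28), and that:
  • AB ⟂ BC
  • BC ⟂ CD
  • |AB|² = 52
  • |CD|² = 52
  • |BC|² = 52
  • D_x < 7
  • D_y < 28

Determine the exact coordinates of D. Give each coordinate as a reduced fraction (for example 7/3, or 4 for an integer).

D = (1, 24)

1. D_x = 1  [[BC ⟂ CD ⇒ -4x+6y-140=0] ∩ [|D−(7, 28)|²=52]]
2. D_y = 24  [[BC ⟂ CD ⇒ -4x+6y-140=0] ∩ [|D−(7, 28)|²=52]]
   so D = (1, 24)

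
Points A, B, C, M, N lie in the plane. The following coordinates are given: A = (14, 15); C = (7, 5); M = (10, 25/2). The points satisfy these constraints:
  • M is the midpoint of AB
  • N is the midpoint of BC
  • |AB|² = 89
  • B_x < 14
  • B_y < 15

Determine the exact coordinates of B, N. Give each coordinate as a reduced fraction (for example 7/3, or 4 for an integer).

1. B_x = 6  [B = 2·M−A = 2·(10, 25/2)−(14, 15)]
2. B_y = 10  [B = 2·M−A = 2·(10, 25/2)−(14, 15)]
   so B = (6, 10)
3. N_x = 13/2  [2·N = B+C = (6, 10)+(7, 5)]
4. N_y = 15/2  [2·N = B+C = (6, 10)+(7, 5)]
   so N = (13/2, 15/2)

B = (6, 10)
N = (13/2, 15/2)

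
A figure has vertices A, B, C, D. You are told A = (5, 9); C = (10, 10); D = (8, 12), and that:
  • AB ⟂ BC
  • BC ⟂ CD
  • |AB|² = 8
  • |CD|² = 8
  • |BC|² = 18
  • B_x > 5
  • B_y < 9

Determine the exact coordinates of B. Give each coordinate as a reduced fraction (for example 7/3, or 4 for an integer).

1. B_x = 7  [[BC ⟂ CD ⇒ 2x-2y=0] ∩ [|B−(5, 9)|²=8]]
2. B_y = 7  [[BC ⟂ CD ⇒ 2x-2y=0] ∩ [|B−(5, 9)|²=8]]
   so B = (7, 7)

B = (7, 7)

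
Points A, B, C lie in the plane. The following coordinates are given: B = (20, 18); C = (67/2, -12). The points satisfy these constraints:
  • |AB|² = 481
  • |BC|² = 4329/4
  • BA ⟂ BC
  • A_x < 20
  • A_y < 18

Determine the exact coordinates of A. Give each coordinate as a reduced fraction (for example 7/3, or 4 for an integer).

A = (0, 9)

1. A_x = 0  [[BA ⟂ BC ⇒ 27/2x-30y+270=0] ∩ [|A−(20, 18)|²=481]]
2. A_y = 9  [[BA ⟂ BC ⇒ 27/2x-30y+270=0] ∩ [|A−(20, 18)|²=481]]
   so A = (0, 9)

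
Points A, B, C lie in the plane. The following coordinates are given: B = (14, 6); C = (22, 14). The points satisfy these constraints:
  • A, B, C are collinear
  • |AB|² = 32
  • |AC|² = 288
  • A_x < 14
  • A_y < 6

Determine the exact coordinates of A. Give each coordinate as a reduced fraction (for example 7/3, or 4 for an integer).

A = (10, 2)

1. A_x = 10  [[A, B, C are collinear ⇒ -8x+8y+64=0] ∩ [|A−(14, 6)|²=32]]
2. A_y = 2  [[A, B, C are collinear ⇒ -8x+8y+64=0] ∩ [|A−(14, 6)|²=32]]
   so A = (10, 2)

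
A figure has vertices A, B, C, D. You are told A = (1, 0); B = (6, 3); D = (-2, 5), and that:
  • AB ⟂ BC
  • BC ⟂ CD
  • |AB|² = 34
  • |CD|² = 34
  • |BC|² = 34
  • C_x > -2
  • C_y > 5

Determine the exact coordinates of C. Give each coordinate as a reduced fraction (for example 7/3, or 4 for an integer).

C = (3, 8)

1. C_x = 3  [[AB ⟂ BC ⇒ 5x+3y-39=0] ∩ [|C−(-2, 5)|²=34]]
2. C_y = 8  [[AB ⟂ BC ⇒ 5x+3y-39=0] ∩ [|C−(-2, 5)|²=34]]
   so C = (3, 8)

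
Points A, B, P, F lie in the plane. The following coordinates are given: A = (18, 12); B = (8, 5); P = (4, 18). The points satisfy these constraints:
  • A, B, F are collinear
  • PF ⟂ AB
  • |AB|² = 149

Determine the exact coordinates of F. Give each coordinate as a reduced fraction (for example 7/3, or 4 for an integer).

F = (1702/149, 1102/149)

1. F_x = 1702/149  [[A, B, F are collinear ⇒ 7x-10y-6=0] ∩ [PF ⟂ AB ⇒ -10x-7y+166=0]]
2. F_y = 1102/149  [[A, B, F are collinear ⇒ 7x-10y-6=0] ∩ [PF ⟂ AB ⇒ -10x-7y+166=0]]
   so F = (1702/149, 1102/149)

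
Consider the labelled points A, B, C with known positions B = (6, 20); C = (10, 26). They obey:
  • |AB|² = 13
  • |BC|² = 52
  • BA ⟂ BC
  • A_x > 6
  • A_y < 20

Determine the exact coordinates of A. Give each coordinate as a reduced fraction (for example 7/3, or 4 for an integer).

A = (9, 18)

1. A_x = 9  [[BA ⟂ BC ⇒ 4x+6y-144=0] ∩ [|A−(6, 20)|²=13]]
2. A_y = 18  [[BA ⟂ BC ⇒ 4x+6y-144=0] ∩ [|A−(6, 20)|²=13]]
   so A = (9, 18)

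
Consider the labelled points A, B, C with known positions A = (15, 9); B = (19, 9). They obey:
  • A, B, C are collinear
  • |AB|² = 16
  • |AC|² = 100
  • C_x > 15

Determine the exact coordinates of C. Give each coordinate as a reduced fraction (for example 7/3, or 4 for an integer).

1. C_x = 25  [[A, B, C are collinear ⇒ 4y-36=0] ∩ [|C−(15, 9)|²=100]]
2. C_y = 9  [[A, B, C are collinear ⇒ 4y-36=0] ∩ [|C−(15, 9)|²=100]]
   so C = (25, 9)

C = (25, 9)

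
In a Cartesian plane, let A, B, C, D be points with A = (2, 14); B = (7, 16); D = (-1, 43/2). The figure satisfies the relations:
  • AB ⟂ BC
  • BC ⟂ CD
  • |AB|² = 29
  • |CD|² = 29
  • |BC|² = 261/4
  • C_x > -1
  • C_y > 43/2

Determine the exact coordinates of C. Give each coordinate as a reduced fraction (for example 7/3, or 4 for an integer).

1. C_x = 4  [[AB ⟂ BC ⇒ 5x+2y-67=0] ∩ [|C−(-1, 43/2)|²=29]]
2. C_y = 47/2  [[AB ⟂ BC ⇒ 5x+2y-67=0] ∩ [|C−(-1, 43/2)|²=29]]
   so C = (4, 47/2)

C = (4, 47/2)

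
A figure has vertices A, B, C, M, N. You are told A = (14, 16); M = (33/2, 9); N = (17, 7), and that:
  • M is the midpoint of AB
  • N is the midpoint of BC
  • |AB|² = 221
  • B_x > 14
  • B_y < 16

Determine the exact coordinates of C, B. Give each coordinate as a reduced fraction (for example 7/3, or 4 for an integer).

C = (15, 12)
B = (19, 2)

1. B_x = 19  [B = 2·M−A = 2·(33/2, 9)−(14, 16)]
2. B_y = 2  [B = 2·M−A = 2·(33/2, 9)−(14, 16)]
   so B = (19, 2)
3. C_x = 15  [C = 2·N−B = 2·(17, 7)−(19, 2)]
4. C_y = 12  [C = 2·N−B = 2·(17, 7)−(19, 2)]
   so C = (15, 12)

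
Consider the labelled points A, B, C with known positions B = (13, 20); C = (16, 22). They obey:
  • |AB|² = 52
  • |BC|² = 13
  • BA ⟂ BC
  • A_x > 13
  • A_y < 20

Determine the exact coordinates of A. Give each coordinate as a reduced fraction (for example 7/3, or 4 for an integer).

1. A_x = 17  [[BA ⟂ BC ⇒ 3x+2y-79=0] ∩ [|A−(13, 20)|²=52]]
2. A_y = 14  [[BA ⟂ BC ⇒ 3x+2y-79=0] ∩ [|A−(13, 20)|²=52]]
   so A = (17, 14)

A = (17, 14)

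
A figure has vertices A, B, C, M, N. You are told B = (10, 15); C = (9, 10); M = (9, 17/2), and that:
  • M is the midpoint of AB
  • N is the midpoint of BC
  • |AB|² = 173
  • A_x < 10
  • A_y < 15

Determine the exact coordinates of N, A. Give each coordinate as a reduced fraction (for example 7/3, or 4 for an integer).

1. A_x = 8  [A = 2·M−B = 2·(9, 17/2)−(10, 15)]
2. A_y = 2  [A = 2·M−B = 2·(9, 17/2)−(10, 15)]
   so A = (8, 2)
3. N_x = 19/2  [2·N = B+C = (10, 15)+(9, 10)]
4. N_y = 25/2  [2·N = B+C = (10, 15)+(9, 10)]
   so N = (19/2, 25/2)

N = (19/2, 25/2)
A = (8, 2)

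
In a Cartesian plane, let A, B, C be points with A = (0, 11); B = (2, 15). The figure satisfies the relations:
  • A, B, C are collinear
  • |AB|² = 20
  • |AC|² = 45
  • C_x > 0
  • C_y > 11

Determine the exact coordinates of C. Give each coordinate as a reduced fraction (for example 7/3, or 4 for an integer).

C = (3, 17)

1. C_x = 3  [[A, B, C are collinear ⇒ -4x+2y-22=0] ∩ [|C−(0, 11)|²=45]]
2. C_y = 17  [[A, B, C are collinear ⇒ -4x+2y-22=0] ∩ [|C−(0, 11)|²=45]]
   so C = (3, 17)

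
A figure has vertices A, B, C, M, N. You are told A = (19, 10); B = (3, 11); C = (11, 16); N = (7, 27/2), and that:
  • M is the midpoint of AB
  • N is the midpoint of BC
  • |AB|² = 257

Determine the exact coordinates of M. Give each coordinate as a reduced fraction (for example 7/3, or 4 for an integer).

M = (11, 21/2)

1. M_x = 11  [2·M = A+B = (19, 10)+(3, 11)]
2. M_y = 21/2  [2·M = A+B = (19, 10)+(3, 11)]
   so M = (11, 21/2)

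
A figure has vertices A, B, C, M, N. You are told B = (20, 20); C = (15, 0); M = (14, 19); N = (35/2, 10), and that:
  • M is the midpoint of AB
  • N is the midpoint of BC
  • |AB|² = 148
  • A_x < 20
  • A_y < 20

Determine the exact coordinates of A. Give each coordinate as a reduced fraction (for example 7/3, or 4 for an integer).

1. A_x = 8  [A = 2·M−B = 2·(14, 19)−(20, 20)]
2. A_y = 18  [A = 2·M−B = 2·(14, 19)−(20, 20)]
   so A = (8, 18)

A = (8, 18)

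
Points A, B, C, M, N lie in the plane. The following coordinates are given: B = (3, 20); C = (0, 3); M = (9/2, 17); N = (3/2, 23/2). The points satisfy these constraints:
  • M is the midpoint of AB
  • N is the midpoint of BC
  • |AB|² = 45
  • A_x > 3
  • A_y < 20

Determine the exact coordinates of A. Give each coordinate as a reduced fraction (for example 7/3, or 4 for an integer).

1. A_x = 6  [A = 2·M−B = 2·(9/2, 17)−(3, 20)]
2. A_y = 14  [A = 2·M−B = 2·(9/2, 17)−(3, 20)]
   so A = (6, 14)

A = (6, 14)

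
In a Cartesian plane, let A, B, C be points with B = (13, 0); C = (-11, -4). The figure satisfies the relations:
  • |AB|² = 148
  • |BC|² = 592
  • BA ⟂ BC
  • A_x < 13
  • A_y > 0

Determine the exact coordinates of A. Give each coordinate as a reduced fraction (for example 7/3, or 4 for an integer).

1. A_x = 11  [[BA ⟂ BC ⇒ -24x-4y+312=0] ∩ [|A−(13, 0)|²=148]]
2. A_y = 12  [[BA ⟂ BC ⇒ -24x-4y+312=0] ∩ [|A−(13, 0)|²=148]]
   so A = (11, 12)

A = (11, 12)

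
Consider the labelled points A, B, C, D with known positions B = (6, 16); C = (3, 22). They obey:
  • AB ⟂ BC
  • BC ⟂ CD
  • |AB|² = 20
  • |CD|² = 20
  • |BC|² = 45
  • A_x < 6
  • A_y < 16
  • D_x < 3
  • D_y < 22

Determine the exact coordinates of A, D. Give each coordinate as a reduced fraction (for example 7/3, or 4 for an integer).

1. A_x = 2  [[AB ⟂ BC ⇒ 3x-6y+78=0] ∩ [|A−(6, 16)|²=20]]
2. A_y = 14  [[AB ⟂ BC ⇒ 3x-6y+78=0] ∩ [|A−(6, 16)|²=20]]
   so A = (2, 14)
3. D_x = -1  [[BC ⟂ CD ⇒ -3x+6y-123=0] ∩ [|D−(3, 22)|²=20]]
4. D_y = 20  [[BC ⟂ CD ⇒ -3x+6y-123=0] ∩ [|D−(3, 22)|²=20]]
   so D = (-1, 20)

A = (2, 14)
D = (-1, 20)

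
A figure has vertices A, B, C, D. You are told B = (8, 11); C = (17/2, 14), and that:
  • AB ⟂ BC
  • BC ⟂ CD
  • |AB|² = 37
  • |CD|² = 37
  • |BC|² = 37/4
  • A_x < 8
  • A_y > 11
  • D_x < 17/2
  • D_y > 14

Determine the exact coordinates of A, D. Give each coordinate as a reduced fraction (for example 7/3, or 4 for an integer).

A = (2, 12)
D = (5/2, 15)

1. A_x = 2  [[AB ⟂ BC ⇒ -1/2x-3y+37=0] ∩ [|A−(8, 11)|²=37]]
2. A_y = 12  [[AB ⟂ BC ⇒ -1/2x-3y+37=0] ∩ [|A−(8, 11)|²=37]]
   so A = (2, 12)
3. D_x = 5/2  [[BC ⟂ CD ⇒ 1/2x+3y-185/4=0] ∩ [|D−(17/2, 14)|²=37]]
4. D_y = 15  [[BC ⟂ CD ⇒ 1/2x+3y-185/4=0] ∩ [|D−(17/2, 14)|²=37]]
   so D = (5/2, 15)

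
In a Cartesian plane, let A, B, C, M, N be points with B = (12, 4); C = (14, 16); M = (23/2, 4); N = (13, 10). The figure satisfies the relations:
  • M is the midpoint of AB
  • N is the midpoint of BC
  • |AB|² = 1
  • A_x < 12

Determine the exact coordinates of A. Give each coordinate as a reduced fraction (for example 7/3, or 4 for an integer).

1. A_x = 11  [A = 2·M−B = 2·(23/2, 4)−(12, 4)]
2. A_y = 4  [A = 2·M−B = 2·(23/2, 4)−(12, 4)]
   so A = (11, 4)

A = (11, 4)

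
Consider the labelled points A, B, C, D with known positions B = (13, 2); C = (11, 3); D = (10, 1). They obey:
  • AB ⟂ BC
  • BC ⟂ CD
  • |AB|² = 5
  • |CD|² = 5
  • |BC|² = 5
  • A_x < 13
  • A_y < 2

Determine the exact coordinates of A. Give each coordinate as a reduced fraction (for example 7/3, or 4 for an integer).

A = (12, 0)

1. A_x = 12  [[AB ⟂ BC ⇒ 2x-1y-24=0] ∩ [|A−(13, 2)|²=5]]
2. A_y = 0  [[AB ⟂ BC ⇒ 2x-1y-24=0] ∩ [|A−(13, 2)|²=5]]
   so A = (12, 0)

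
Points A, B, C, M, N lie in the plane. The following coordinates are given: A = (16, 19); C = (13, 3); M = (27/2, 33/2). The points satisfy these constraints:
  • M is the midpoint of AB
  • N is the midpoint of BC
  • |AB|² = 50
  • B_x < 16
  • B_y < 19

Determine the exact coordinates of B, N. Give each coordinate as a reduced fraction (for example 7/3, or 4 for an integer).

B = (11, 14)
N = (12, 17/2)

1. B_x = 11  [B = 2·M−A = 2·(27/2, 33/2)−(16, 19)]
2. B_y = 14  [B = 2·M−A = 2·(27/2, 33/2)−(16, 19)]
   so B = (11, 14)
3. N_x = 12  [2·N = B+C = (11, 14)+(13, 3)]
4. N_y = 17/2  [2·N = B+C = (11, 14)+(13, 3)]
   so N = (12, 17/2)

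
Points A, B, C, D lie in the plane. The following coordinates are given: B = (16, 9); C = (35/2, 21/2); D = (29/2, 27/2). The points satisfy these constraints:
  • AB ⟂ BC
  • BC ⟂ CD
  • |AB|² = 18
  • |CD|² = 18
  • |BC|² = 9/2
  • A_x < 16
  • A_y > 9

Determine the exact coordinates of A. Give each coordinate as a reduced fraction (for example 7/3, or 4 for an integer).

A = (13, 12)

1. A_x = 13  [[AB ⟂ BC ⇒ -3/2x-3/2y+75/2=0] ∩ [|A−(16, 9)|²=18]]
2. A_y = 12  [[AB ⟂ BC ⇒ -3/2x-3/2y+75/2=0] ∩ [|A−(16, 9)|²=18]]
   so A = (13, 12)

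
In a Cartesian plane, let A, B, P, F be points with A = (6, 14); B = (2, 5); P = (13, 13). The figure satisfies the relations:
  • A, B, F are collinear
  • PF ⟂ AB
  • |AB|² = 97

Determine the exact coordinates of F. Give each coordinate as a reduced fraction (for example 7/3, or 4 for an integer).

1. F_x = 658/97  [[A, B, F are collinear ⇒ 9x-4y+2=0] ∩ [PF ⟂ AB ⇒ -4x-9y+169=0]]
2. F_y = 1529/97  [[A, B, F are collinear ⇒ 9x-4y+2=0] ∩ [PF ⟂ AB ⇒ -4x-9y+169=0]]
   so F = (658/97, 1529/97)

F = (658/97, 1529/97)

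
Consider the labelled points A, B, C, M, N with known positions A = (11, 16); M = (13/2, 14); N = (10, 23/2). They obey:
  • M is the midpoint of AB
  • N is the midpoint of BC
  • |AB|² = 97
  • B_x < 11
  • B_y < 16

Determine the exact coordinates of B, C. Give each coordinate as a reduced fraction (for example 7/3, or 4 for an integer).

1. B_x = 2  [B = 2·M−A = 2·(13/2, 14)−(11, 16)]
2. B_y = 12  [B = 2·M−A = 2·(13/2, 14)−(11, 16)]
   so B = (2, 12)
3. C_x = 18  [C = 2·N−B = 2·(10, 23/2)−(2, 12)]
4. C_y = 11  [C = 2·N−B = 2·(10, 23/2)−(2, 12)]
   so C = (18, 11)

B = (2, 12)
C = (18, 11)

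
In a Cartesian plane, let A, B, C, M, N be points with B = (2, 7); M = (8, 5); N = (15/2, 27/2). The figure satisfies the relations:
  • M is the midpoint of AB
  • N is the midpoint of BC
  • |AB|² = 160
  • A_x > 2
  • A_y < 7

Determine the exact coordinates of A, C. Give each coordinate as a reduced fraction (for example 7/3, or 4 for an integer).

A = (14, 3)
C = (13, 20)

1. A_x = 14  [A = 2·M−B = 2·(8, 5)−(2, 7)]
2. A_y = 3  [A = 2·M−B = 2·(8, 5)−(2, 7)]
   so A = (14, 3)
3. C_x = 13  [C = 2·N−B = 2·(15/2, 27/2)−(2, 7)]
4. C_y = 20  [C = 2·N−B = 2·(15/2, 27/2)−(2, 7)]
   so C = (13, 20)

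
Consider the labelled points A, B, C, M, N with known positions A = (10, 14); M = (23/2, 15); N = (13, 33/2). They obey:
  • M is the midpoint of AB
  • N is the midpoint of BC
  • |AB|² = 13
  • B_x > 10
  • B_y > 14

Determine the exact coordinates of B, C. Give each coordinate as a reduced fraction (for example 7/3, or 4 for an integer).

B = (13, 16)
C = (13, 17)

1. B_x = 13  [B = 2·M−A = 2·(23/2, 15)−(10, 14)]
2. B_y = 16  [B = 2·M−A = 2·(23/2, 15)−(10, 14)]
   so B = (13, 16)
3. C_x = 13  [C = 2·N−B = 2·(13, 33/2)−(13, 16)]
4. C_y = 17  [C = 2·N−B = 2·(13, 33/2)−(13, 16)]
   so C = (13, 17)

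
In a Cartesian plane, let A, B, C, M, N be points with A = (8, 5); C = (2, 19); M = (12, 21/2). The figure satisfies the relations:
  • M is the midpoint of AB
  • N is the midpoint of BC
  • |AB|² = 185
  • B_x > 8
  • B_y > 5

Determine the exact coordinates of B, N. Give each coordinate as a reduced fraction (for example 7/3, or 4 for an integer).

B = (16, 16)
N = (9, 35/2)

1. B_x = 16  [B = 2·M−A = 2·(12, 21/2)−(8, 5)]
2. B_y = 16  [B = 2·M−A = 2·(12, 21/2)−(8, 5)]
   so B = (16, 16)
3. N_x = 9  [2·N = B+C = (16, 16)+(2, 19)]
4. N_y = 35/2  [2·N = B+C = (16, 16)+(2, 19)]
   so N = (9, 35/2)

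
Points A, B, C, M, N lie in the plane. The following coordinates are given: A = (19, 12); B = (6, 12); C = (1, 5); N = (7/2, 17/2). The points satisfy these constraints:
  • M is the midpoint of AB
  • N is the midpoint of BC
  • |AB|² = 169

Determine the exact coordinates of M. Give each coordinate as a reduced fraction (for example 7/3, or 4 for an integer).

1. M_x = 25/2  [2·M = A+B = (19, 12)+(6, 12)]
2. M_y = 12  [2·M = A+B = (19, 12)+(6, 12)]
   so M = (25/2, 12)

M = (25/2, 12)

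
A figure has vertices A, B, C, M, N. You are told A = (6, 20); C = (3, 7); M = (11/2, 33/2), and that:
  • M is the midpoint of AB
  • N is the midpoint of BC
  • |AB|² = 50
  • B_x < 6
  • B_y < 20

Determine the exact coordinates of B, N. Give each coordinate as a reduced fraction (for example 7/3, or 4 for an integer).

1. B_x = 5  [B = 2·M−A = 2·(11/2, 33/2)−(6, 20)]
2. B_y = 13  [B = 2·M−A = 2·(11/2, 33/2)−(6, 20)]
   so B = (5, 13)
3. N_x = 4  [2·N = B+C = (5, 13)+(3, 7)]
4. N_y = 10  [2·N = B+C = (5, 13)+(3, 7)]
   so N = (4, 10)

B = (5, 13)
N = (4, 10)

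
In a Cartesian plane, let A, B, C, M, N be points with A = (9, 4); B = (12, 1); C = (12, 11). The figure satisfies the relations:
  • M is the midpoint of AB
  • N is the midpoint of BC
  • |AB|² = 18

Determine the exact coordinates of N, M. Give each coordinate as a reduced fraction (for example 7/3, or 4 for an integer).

N = (12, 6)
M = (21/2, 5/2)

1. M_x = 21/2  [2·M = A+B = (9, 4)+(12, 1)]
2. M_y = 5/2  [2·M = A+B = (9, 4)+(12, 1)]
   so M = (21/2, 5/2)
3. N_x = 12  [2·N = B+C = (12, 1)+(12, 11)]
4. N_y = 6  [2·N = B+C = (12, 1)+(12, 11)]
   so N = (12, 6)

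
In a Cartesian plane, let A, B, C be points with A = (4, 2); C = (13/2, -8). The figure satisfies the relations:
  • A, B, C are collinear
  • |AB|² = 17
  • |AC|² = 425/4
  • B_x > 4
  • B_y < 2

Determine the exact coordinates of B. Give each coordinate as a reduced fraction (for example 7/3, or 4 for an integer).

B = (5, -2)

1. B_x = 5  [[A, B, C are collinear ⇒ -10x-5/2y+45=0] ∩ [|B−(4, 2)|²=17]]
2. B_y = -2  [[A, B, C are collinear ⇒ -10x-5/2y+45=0] ∩ [|B−(4, 2)|²=17]]
   so B = (5, -2)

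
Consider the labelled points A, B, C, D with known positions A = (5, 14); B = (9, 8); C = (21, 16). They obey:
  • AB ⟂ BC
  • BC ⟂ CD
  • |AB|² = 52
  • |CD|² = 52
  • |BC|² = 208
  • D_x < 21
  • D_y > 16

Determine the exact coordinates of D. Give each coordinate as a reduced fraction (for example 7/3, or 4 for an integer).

D = (17, 22)

1. D_x = 17  [[BC ⟂ CD ⇒ 12x+8y-380=0] ∩ [|D−(21, 16)|²=52]]
2. D_y = 22  [[BC ⟂ CD ⇒ 12x+8y-380=0] ∩ [|D−(21, 16)|²=52]]
   so D = (17, 22)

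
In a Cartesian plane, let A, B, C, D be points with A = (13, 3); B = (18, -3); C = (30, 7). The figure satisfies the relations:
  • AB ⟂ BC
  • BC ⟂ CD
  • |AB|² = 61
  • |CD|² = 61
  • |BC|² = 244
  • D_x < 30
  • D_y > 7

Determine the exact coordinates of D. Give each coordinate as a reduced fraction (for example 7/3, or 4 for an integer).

D = (25, 13)

1. D_x = 25  [[BC ⟂ CD ⇒ 12x+10y-430=0] ∩ [|D−(30, 7)|²=61]]
2. D_y = 13  [[BC ⟂ CD ⇒ 12x+10y-430=0] ∩ [|D−(30, 7)|²=61]]
   so D = (25, 13)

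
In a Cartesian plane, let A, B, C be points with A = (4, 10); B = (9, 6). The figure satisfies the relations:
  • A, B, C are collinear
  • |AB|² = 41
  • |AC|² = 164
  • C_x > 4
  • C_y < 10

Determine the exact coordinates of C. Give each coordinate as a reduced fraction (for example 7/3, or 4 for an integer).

C = (14, 2)

1. C_x = 14  [[A, B, C are collinear ⇒ 4x+5y-66=0] ∩ [|C−(4, 10)|²=164]]
2. C_y = 2  [[A, B, C are collinear ⇒ 4x+5y-66=0] ∩ [|C−(4, 10)|²=164]]
   so C = (14, 2)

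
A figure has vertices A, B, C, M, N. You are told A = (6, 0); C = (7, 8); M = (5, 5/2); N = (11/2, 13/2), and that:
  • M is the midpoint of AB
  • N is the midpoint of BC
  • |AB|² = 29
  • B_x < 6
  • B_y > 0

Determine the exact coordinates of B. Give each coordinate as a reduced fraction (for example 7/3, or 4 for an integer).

B = (4, 5)

1. B_x = 4  [B = 2·M−A = 2·(5, 5/2)−(6, 0)]
2. B_y = 5  [B = 2·M−A = 2·(5, 5/2)−(6, 0)]
   so B = (4, 5)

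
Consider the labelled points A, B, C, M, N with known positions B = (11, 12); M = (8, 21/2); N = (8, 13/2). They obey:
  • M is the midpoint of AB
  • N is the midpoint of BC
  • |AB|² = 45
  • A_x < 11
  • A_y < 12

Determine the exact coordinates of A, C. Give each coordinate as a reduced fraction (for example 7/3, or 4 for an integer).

A = (5, 9)
C = (5, 1)

1. A_x = 5  [A = 2·M−B = 2·(8, 21/2)−(11, 12)]
2. A_y = 9  [A = 2·M−B = 2·(8, 21/2)−(11, 12)]
   so A = (5, 9)
3. C_x = 5  [C = 2·N−B = 2·(8, 13/2)−(11, 12)]
4. C_y = 1  [C = 2·N−B = 2·(8, 13/2)−(11, 12)]
   so C = (5, 1)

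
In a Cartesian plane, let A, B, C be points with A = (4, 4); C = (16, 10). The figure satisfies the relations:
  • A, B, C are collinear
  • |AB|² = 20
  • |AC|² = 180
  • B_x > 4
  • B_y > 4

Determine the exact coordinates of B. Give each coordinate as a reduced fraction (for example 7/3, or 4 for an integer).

1. B_x = 8  [[A, B, C are collinear ⇒ 6x-12y+24=0] ∩ [|B−(4, 4)|²=20]]
2. B_y = 6  [[A, B, C are collinear ⇒ 6x-12y+24=0] ∩ [|B−(4, 4)|²=20]]
   so B = (8, 6)

B = (8, 6)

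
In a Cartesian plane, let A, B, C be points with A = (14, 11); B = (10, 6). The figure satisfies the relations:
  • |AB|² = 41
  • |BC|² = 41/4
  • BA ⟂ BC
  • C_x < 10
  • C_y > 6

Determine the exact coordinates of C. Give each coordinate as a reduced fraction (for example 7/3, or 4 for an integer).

1. C_x = 15/2  [[BA ⟂ BC ⇒ 4x+5y-70=0] ∩ [|C−(10, 6)|²=41/4]]
2. C_y = 8  [[BA ⟂ BC ⇒ 4x+5y-70=0] ∩ [|C−(10, 6)|²=41/4]]
   so C = (15/2, 8)

C = (15/2, 8)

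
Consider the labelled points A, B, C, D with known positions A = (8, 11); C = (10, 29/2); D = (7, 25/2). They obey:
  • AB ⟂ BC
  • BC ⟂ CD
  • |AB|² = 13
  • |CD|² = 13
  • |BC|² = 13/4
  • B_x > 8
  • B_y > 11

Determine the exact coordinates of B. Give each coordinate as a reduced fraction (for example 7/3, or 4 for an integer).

B = (11, 13)

1. B_x = 11  [[BC ⟂ CD ⇒ 3x+2y-59=0] ∩ [|B−(8, 11)|²=13]]
2. B_y = 13  [[BC ⟂ CD ⇒ 3x+2y-59=0] ∩ [|B−(8, 11)|²=13]]
   so B = (11, 13)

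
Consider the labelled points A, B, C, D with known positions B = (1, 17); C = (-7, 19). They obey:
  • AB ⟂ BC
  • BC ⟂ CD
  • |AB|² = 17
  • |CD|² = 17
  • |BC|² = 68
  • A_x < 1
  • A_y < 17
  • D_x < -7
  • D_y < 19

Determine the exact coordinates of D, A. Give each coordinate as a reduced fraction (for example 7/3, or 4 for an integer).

1. D_x = -8  [[BC ⟂ CD ⇒ -8x+2y-94=0] ∩ [|D−(-7, 19)|²=17]]
2. D_y = 15  [[BC ⟂ CD ⇒ -8x+2y-94=0] ∩ [|D−(-7, 19)|²=17]]
   so D = (-8, 15)
3. A_x = 0  [[AB ⟂ BC ⇒ 8x-2y+26=0] ∩ [|A−(1, 17)|²=17]]
4. A_y = 13  [[AB ⟂ BC ⇒ 8x-2y+26=0] ∩ [|A−(1, 17)|²=17]]
   so A = (0, 13)

D = (-8, 15)
A = (0, 13)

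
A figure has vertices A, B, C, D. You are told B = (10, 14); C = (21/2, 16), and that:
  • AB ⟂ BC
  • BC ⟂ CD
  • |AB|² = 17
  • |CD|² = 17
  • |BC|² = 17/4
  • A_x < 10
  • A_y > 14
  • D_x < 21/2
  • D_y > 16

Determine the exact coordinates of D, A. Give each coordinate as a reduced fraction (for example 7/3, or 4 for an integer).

1. D_x = 13/2  [[BC ⟂ CD ⇒ 1/2x+2y-149/4=0] ∩ [|D−(21/2, 16)|²=17]]
2. D_y = 17  [[BC ⟂ CD ⇒ 1/2x+2y-149/4=0] ∩ [|D−(21/2, 16)|²=17]]
   so D = (13/2, 17)
3. A_x = 6  [[AB ⟂ BC ⇒ -1/2x-2y+33=0] ∩ [|A−(10, 14)|²=17]]
4. A_y = 15  [[AB ⟂ BC ⇒ -1/2x-2y+33=0] ∩ [|A−(10, 14)|²=17]]
   so A = (6, 15)

D = (13/2, 17)
A = (6, 15)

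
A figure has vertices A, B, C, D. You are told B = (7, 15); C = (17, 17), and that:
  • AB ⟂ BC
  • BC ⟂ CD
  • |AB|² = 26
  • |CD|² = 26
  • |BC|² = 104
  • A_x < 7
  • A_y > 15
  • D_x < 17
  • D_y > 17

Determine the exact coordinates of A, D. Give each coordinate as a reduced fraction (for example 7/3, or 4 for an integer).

1. A_x = 6  [[AB ⟂ BC ⇒ -10x-2y+100=0] ∩ [|A−(7, 15)|²=26]]
2. A_y = 20  [[AB ⟂ BC ⇒ -10x-2y+100=0] ∩ [|A−(7, 15)|²=26]]
   so A = (6, 20)
3. D_x = 16  [[BC ⟂ CD ⇒ 10x+2y-204=0] ∩ [|D−(17, 17)|²=26]]
4. D_y = 22  [[BC ⟂ CD ⇒ 10x+2y-204=0] ∩ [|D−(17, 17)|²=26]]
   so D = (16, 22)

A = (6, 20)
D = (16, 22)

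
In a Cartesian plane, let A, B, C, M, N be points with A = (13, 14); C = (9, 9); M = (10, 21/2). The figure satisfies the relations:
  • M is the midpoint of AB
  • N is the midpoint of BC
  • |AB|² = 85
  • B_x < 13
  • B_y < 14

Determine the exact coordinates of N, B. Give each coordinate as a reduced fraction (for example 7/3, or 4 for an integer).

1. B_x = 7  [B = 2·M−A = 2·(10, 21/2)−(13, 14)]
2. B_y = 7  [B = 2·M−A = 2·(10, 21/2)−(13, 14)]
   so B = (7, 7)
3. N_x = 8  [2·N = B+C = (7, 7)+(9, 9)]
4. N_y = 8  [2·N = B+C = (7, 7)+(9, 9)]
   so N = (8, 8)

N = (8, 8)
B = (7, 7)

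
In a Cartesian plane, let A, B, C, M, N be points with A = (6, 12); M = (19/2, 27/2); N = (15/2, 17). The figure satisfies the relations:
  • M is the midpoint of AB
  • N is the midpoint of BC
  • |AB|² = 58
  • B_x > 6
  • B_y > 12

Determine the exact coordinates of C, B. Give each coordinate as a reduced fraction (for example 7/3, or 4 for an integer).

C = (2, 19)
B = (13, 15)

1. B_x = 13  [B = 2·M−A = 2·(19/2, 27/2)−(6, 12)]
2. B_y = 15  [B = 2·M−A = 2·(19/2, 27/2)−(6, 12)]
   so B = (13, 15)
3. C_x = 2  [C = 2·N−B = 2·(15/2, 17)−(13, 15)]
4. C_y = 19  [C = 2·N−B = 2·(15/2, 17)−(13, 15)]
   so C = (2, 19)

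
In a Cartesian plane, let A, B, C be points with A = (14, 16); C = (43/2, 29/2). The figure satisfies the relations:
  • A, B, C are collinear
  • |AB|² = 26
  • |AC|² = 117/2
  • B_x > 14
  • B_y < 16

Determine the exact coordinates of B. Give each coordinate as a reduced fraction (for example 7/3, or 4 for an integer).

B = (19, 15)

1. B_x = 19  [[A, B, C are collinear ⇒ -3/2x-15/2y+141=0] ∩ [|B−(14, 16)|²=26]]
2. B_y = 15  [[A, B, C are collinear ⇒ -3/2x-15/2y+141=0] ∩ [|B−(14, 16)|²=26]]
   so B = (19, 15)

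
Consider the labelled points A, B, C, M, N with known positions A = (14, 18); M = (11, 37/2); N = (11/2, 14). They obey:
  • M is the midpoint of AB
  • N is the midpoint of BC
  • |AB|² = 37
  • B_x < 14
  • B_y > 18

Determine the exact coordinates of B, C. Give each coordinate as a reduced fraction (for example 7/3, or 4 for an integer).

B = (8, 19)
C = (3, 9)

1. B_x = 8  [B = 2·M−A = 2·(11, 37/2)−(14, 18)]
2. B_y = 19  [B = 2·M−A = 2·(11, 37/2)−(14, 18)]
   so B = (8, 19)
3. C_x = 3  [C = 2·N−B = 2·(11/2, 14)−(8, 19)]
4. C_y = 9  [C = 2·N−B = 2·(11/2, 14)−(8, 19)]
   so C = (3, 9)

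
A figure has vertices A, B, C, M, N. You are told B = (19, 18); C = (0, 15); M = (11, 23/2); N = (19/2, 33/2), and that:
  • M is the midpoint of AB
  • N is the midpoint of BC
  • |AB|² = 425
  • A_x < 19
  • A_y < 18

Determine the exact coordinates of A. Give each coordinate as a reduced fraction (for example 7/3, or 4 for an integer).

1. A_x = 3  [A = 2·M−B = 2·(11, 23/2)−(19, 18)]
2. A_y = 5  [A = 2·M−B = 2·(11, 23/2)−(19, 18)]
   so A = (3, 5)

A = (3, 5)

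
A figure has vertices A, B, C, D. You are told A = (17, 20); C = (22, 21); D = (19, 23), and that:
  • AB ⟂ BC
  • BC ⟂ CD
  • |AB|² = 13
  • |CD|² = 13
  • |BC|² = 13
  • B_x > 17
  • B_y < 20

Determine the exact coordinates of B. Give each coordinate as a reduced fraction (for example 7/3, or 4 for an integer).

B = (20, 18)

1. B_x = 20  [[BC ⟂ CD ⇒ 3x-2y-24=0] ∩ [|B−(17, 20)|²=13]]
2. B_y = 18  [[BC ⟂ CD ⇒ 3x-2y-24=0] ∩ [|B−(17, 20)|²=13]]
   so B = (20, 18)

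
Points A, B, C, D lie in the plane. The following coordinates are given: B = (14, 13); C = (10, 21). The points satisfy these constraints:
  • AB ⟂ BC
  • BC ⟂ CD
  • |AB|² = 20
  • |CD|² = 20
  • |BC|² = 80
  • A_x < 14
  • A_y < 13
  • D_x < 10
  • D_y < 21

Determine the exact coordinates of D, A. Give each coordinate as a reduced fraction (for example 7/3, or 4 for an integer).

D = (6, 19)
A = (10, 11)

1. D_x = 6  [[BC ⟂ CD ⇒ -4x+8y-128=0] ∩ [|D−(10, 21)|²=20]]
2. D_y = 19  [[BC ⟂ CD ⇒ -4x+8y-128=0] ∩ [|D−(10, 21)|²=20]]
   so D = (6, 19)
3. A_x = 10  [[AB ⟂ BC ⇒ 4x-8y+48=0] ∩ [|A−(14, 13)|²=20]]
4. A_y = 11  [[AB ⟂ BC ⇒ 4x-8y+48=0] ∩ [|A−(14, 13)|²=20]]
   so A = (10, 11)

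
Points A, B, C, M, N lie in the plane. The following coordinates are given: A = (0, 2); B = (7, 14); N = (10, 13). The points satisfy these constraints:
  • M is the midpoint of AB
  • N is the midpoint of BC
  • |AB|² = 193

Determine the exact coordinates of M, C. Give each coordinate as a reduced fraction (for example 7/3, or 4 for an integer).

M = (7/2, 8)
C = (13, 12)

1. M_x = 7/2  [2·M = A+B = (0, 2)+(7, 14)]
2. M_y = 8  [2·M = A+B = (0, 2)+(7, 14)]
   so M = (7/2, 8)
3. C_x = 13  [C = 2·N−B = 2·(10, 13)−(7, 14)]
4. C_y = 12  [C = 2·N−B = 2·(10, 13)−(7, 14)]
   so C = (13, 12)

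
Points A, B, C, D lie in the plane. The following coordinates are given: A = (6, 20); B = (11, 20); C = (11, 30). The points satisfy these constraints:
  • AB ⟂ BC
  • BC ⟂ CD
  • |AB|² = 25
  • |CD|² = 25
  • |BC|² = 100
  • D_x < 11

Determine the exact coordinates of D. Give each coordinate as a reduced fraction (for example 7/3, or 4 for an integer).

1. D_x = 6  [[BC ⟂ CD ⇒ 10y-300=0] ∩ [|D−(11, 30)|²=25]]
2. D_y = 30  [[BC ⟂ CD ⇒ 10y-300=0] ∩ [|D−(11, 30)|²=25]]
   so D = (6, 30)

D = (6, 30)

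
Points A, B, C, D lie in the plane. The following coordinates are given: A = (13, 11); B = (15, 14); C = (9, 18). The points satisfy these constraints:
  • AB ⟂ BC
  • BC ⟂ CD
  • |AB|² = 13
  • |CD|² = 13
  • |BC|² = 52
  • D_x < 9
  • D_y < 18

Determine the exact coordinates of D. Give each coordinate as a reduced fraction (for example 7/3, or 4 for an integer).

D = (7, 15)

1. D_x = 7  [[BC ⟂ CD ⇒ -6x+4y-18=0] ∩ [|D−(9, 18)|²=13]]
2. D_y = 15  [[BC ⟂ CD ⇒ -6x+4y-18=0] ∩ [|D−(9, 18)|²=13]]
   so D = (7, 15)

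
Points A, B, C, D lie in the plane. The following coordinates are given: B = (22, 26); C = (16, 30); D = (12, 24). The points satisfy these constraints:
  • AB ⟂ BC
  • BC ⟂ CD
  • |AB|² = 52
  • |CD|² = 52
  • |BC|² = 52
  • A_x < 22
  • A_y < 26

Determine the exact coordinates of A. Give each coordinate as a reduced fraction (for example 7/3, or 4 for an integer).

1. A_x = 18  [[AB ⟂ BC ⇒ 6x-4y-28=0] ∩ [|A−(22, 26)|²=52]]
2. A_y = 20  [[AB ⟂ BC ⇒ 6x-4y-28=0] ∩ [|A−(22, 26)|²=52]]
   so A = (18, 20)

A = (18, 20)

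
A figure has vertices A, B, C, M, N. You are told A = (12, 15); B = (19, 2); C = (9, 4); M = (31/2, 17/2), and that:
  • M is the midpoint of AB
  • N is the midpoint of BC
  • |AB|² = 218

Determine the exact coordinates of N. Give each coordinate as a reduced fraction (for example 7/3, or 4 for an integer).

N = (14, 3)

1. N_x = 14  [2·N = B+C = (19, 2)+(9, 4)]
2. N_y = 3  [2·N = B+C = (19, 2)+(9, 4)]
   so N = (14, 3)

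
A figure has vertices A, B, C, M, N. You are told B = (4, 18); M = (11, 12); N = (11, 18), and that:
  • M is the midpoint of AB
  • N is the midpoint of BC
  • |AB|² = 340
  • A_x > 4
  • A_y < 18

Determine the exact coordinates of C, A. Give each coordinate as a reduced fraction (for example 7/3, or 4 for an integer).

C = (18, 18)
A = (18, 6)

1. A_x = 18  [A = 2·M−B = 2·(11, 12)−(4, 18)]
2. A_y = 6  [A = 2·M−B = 2·(11, 12)−(4, 18)]
   so A = (18, 6)
3. C_x = 18  [C = 2·N−B = 2·(11, 18)−(4, 18)]
4. C_y = 18  [C = 2·N−B = 2·(11, 18)−(4, 18)]
   so C = (18, 18)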